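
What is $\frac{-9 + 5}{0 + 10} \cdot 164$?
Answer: $- \frac{328}{5} \approx -65.6$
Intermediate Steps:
$\frac{-9 + 5}{0 + 10} \cdot 164 = - \frac{4}{10} \cdot 164 = \left(-4\right) \frac{1}{10} \cdot 164 = \left(- \frac{2}{5}\right) 164 = - \frac{328}{5}$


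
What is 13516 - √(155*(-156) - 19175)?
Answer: 13516 - I*√43355 ≈ 13516.0 - 208.22*I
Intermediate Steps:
13516 - √(155*(-156) - 19175) = 13516 - √(-24180 - 19175) = 13516 - √(-43355) = 13516 - I*√43355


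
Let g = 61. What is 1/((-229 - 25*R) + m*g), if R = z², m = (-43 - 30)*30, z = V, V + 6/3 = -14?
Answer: -1/140219 ≈ -7.1317e-6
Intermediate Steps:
V = -16 (V = -2 - 14 = -16)
z = -16
m = -2190 (m = -73*30 = -2190)
R = 256 (R = (-16)² = 256)
1/((-229 - 25*R) + m*g) = 1/((-229 - 25*256) - 2190*61) = 1/((-229 - 6400) - 133590) = 1/(-6629 - 133590) = 1/(-140219) = -1/140219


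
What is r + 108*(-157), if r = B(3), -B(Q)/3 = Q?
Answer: -16965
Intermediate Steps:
B(Q) = -3*Q
r = -9 (r = -3*3 = -9)
r + 108*(-157) = -9 + 108*(-157) = -9 - 16956 = -16965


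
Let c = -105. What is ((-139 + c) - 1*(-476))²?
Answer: 53824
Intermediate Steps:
((-139 + c) - 1*(-476))² = ((-139 - 105) - 1*(-476))² = (-244 + 476)² = 232² = 53824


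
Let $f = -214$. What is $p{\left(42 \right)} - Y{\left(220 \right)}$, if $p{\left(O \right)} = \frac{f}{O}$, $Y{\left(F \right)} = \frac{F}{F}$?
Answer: $- \frac{128}{21} \approx -6.0952$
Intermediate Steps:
$Y{\left(F \right)} = 1$
$p{\left(O \right)} = - \frac{214}{O}$
$p{\left(42 \right)} - Y{\left(220 \right)} = - \frac{214}{42} - 1 = \left(-214\right) \frac{1}{42} - 1 = - \frac{107}{21} - 1 = - \frac{128}{21}$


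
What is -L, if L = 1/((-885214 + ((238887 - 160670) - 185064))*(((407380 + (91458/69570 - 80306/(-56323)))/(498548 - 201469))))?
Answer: 64670650698205/87978444587823188133 ≈ 7.3507e-7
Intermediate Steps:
L = -64670650698205/87978444587823188133 (L = 1/((-885214 + (78217 - 185064))*(((407380 + (91458*(1/69570) - 80306*(-1/56323)))/297079))) = 1/((-885214 - 106847)*(((407380 + (5081/3865 + 80306/56323))*(1/297079)))) = 1/((-992061)*(((407380 + 596559853/217688395)*(1/297079)))) = -1/(992061*((88682494914953/217688395)*(1/297079))) = -1/(992061*88682494914953/64670650698205) = -1/992061*64670650698205/88682494914953 = -64670650698205/87978444587823188133 ≈ -7.3507e-7)
-L = -1*(-64670650698205/87978444587823188133) = 64670650698205/87978444587823188133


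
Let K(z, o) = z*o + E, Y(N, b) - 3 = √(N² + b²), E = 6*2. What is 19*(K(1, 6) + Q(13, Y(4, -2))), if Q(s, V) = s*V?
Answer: 1083 + 494*√5 ≈ 2187.6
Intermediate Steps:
E = 12
Y(N, b) = 3 + √(N² + b²)
K(z, o) = 12 + o*z (K(z, o) = z*o + 12 = o*z + 12 = 12 + o*z)
Q(s, V) = V*s
19*(K(1, 6) + Q(13, Y(4, -2))) = 19*((12 + 6*1) + (3 + √(4² + (-2)²))*13) = 19*((12 + 6) + (3 + √(16 + 4))*13) = 19*(18 + (3 + √20)*13) = 19*(18 + (3 + 2*√5)*13) = 19*(18 + (39 + 26*√5)) = 19*(57 + 26*√5) = 1083 + 494*√5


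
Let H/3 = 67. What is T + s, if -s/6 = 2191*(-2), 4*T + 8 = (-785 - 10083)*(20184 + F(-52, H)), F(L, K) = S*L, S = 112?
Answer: -38989830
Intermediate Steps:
H = 201 (H = 3*67 = 201)
F(L, K) = 112*L
T = -39016122 (T = -2 + ((-785 - 10083)*(20184 + 112*(-52)))/4 = -2 + (-10868*(20184 - 5824))/4 = -2 + (-10868*14360)/4 = -2 + (¼)*(-156064480) = -2 - 39016120 = -39016122)
s = 26292 (s = -13146*(-2) = -6*(-4382) = 26292)
T + s = -39016122 + 26292 = -38989830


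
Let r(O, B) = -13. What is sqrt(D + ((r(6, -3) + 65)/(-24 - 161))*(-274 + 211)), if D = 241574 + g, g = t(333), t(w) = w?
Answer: sqrt(8279873135)/185 ≈ 491.86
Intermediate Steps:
g = 333
D = 241907 (D = 241574 + 333 = 241907)
sqrt(D + ((r(6, -3) + 65)/(-24 - 161))*(-274 + 211)) = sqrt(241907 + ((-13 + 65)/(-24 - 161))*(-274 + 211)) = sqrt(241907 + (52/(-185))*(-63)) = sqrt(241907 + (52*(-1/185))*(-63)) = sqrt(241907 - 52/185*(-63)) = sqrt(241907 + 3276/185) = sqrt(44756071/185) = sqrt(8279873135)/185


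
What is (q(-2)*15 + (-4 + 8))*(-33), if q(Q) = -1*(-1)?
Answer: -627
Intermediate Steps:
q(Q) = 1
(q(-2)*15 + (-4 + 8))*(-33) = (1*15 + (-4 + 8))*(-33) = (15 + 4)*(-33) = 19*(-33) = -627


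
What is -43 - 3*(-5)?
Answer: -28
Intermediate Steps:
-43 - 3*(-5) = -43 + 15 = -28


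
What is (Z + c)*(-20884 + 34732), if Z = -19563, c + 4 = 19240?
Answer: -4528296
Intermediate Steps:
c = 19236 (c = -4 + 19240 = 19236)
(Z + c)*(-20884 + 34732) = (-19563 + 19236)*(-20884 + 34732) = -327*13848 = -4528296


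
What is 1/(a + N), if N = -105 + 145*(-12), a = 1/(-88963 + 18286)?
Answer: -70677/130399066 ≈ -0.00054201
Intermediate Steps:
a = -1/70677 (a = 1/(-70677) = -1/70677 ≈ -1.4149e-5)
N = -1845 (N = -105 - 1740 = -1845)
1/(a + N) = 1/(-1/70677 - 1845) = 1/(-130399066/70677) = -70677/130399066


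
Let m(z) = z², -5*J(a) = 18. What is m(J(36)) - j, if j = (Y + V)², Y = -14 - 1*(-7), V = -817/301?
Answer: -99724/1225 ≈ -81.407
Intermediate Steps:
V = -19/7 (V = -817*1/301 = -19/7 ≈ -2.7143)
Y = -7 (Y = -14 + 7 = -7)
J(a) = -18/5 (J(a) = -⅕*18 = -18/5)
j = 4624/49 (j = (-7 - 19/7)² = (-68/7)² = 4624/49 ≈ 94.367)
m(J(36)) - j = (-18/5)² - 1*4624/49 = 324/25 - 4624/49 = -99724/1225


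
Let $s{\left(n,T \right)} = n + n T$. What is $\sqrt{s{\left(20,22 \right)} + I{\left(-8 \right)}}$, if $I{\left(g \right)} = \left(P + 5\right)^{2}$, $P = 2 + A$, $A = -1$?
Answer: $4 \sqrt{31} \approx 22.271$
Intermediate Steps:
$P = 1$ ($P = 2 - 1 = 1$)
$s{\left(n,T \right)} = n + T n$
$I{\left(g \right)} = 36$ ($I{\left(g \right)} = \left(1 + 5\right)^{2} = 6^{2} = 36$)
$\sqrt{s{\left(20,22 \right)} + I{\left(-8 \right)}} = \sqrt{20 \left(1 + 22\right) + 36} = \sqrt{20 \cdot 23 + 36} = \sqrt{460 + 36} = \sqrt{496} = 4 \sqrt{31}$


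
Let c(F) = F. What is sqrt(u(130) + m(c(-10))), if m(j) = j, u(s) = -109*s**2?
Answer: I*sqrt(1842110) ≈ 1357.2*I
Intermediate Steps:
sqrt(u(130) + m(c(-10))) = sqrt(-109*130**2 - 10) = sqrt(-109*16900 - 10) = sqrt(-1842100 - 10) = sqrt(-1842110) = I*sqrt(1842110)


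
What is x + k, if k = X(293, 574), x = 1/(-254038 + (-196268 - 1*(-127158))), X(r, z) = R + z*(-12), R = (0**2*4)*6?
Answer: -2225843425/323148 ≈ -6888.0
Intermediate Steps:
R = 0 (R = (0*4)*6 = 0*6 = 0)
X(r, z) = -12*z (X(r, z) = 0 + z*(-12) = 0 - 12*z = -12*z)
x = -1/323148 (x = 1/(-254038 + (-196268 + 127158)) = 1/(-254038 - 69110) = 1/(-323148) = -1/323148 ≈ -3.0946e-6)
k = -6888 (k = -12*574 = -6888)
x + k = -1/323148 - 6888 = -2225843425/323148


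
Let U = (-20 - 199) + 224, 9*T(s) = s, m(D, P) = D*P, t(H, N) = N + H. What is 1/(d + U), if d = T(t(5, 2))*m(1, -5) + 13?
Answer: 9/127 ≈ 0.070866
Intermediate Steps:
t(H, N) = H + N
T(s) = s/9
U = 5 (U = -219 + 224 = 5)
d = 82/9 (d = ((5 + 2)/9)*(1*(-5)) + 13 = ((⅑)*7)*(-5) + 13 = (7/9)*(-5) + 13 = -35/9 + 13 = 82/9 ≈ 9.1111)
1/(d + U) = 1/(82/9 + 5) = 1/(127/9) = 9/127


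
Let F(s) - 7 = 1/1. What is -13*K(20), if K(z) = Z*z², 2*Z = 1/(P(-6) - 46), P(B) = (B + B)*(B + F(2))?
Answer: 260/7 ≈ 37.143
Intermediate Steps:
F(s) = 8 (F(s) = 7 + 1/1 = 7 + 1*1 = 7 + 1 = 8)
P(B) = 2*B*(8 + B) (P(B) = (B + B)*(B + 8) = (2*B)*(8 + B) = 2*B*(8 + B))
Z = -1/140 (Z = 1/(2*(2*(-6)*(8 - 6) - 46)) = 1/(2*(2*(-6)*2 - 46)) = 1/(2*(-24 - 46)) = (½)/(-70) = (½)*(-1/70) = -1/140 ≈ -0.0071429)
K(z) = -z²/140
-13*K(20) = -(-13)*20²/140 = -(-13)*400/140 = -13*(-20/7) = 260/7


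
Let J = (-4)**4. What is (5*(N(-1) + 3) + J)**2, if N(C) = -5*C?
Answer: 87616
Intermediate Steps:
J = 256
(5*(N(-1) + 3) + J)**2 = (5*(-5*(-1) + 3) + 256)**2 = (5*(5 + 3) + 256)**2 = (5*8 + 256)**2 = (40 + 256)**2 = 296**2 = 87616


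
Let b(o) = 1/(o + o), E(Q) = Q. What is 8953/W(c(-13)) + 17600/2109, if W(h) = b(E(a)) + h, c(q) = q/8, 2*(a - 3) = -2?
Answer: -150861416/23199 ≈ -6502.9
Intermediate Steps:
a = 2 (a = 3 + (1/2)*(-2) = 3 - 1 = 2)
b(o) = 1/(2*o)
c(q) = q/8 (c(q) = q*(1/8) = q/8)
W(h) = 1/4 + h (W(h) = (1/2)/2 + h = (1/2)*(1/2) + h = 1/4 + h)
8953/W(c(-13)) + 17600/2109 = 8953/(1/4 + (1/8)*(-13)) + 17600/2109 = 8953/(1/4 - 13/8) + 17600*(1/2109) = 8953/(-11/8) + 17600/2109 = 8953*(-8/11) + 17600/2109 = -71624/11 + 17600/2109 = -150861416/23199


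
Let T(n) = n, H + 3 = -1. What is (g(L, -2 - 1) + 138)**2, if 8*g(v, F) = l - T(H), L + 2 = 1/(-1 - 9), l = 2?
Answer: 308025/16 ≈ 19252.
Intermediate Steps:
H = -4 (H = -3 - 1 = -4)
L = -21/10 (L = -2 + 1/(-1 - 9) = -2 + 1/(-10) = -2 - 1/10 = -21/10 ≈ -2.1000)
g(v, F) = 3/4 (g(v, F) = (2 - 1*(-4))/8 = (2 + 4)/8 = (1/8)*6 = 3/4)
(g(L, -2 - 1) + 138)**2 = (3/4 + 138)**2 = (555/4)**2 = 308025/16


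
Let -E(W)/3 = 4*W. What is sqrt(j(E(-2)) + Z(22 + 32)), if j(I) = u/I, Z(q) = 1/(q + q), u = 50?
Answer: sqrt(678)/18 ≈ 1.4466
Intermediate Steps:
E(W) = -12*W
Z(q) = 1/(2*q)
j(I) = 50/I
sqrt(j(E(-2)) + Z(22 + 32)) = sqrt(50/((-12*(-2))) + 1/(2*(22 + 32))) = sqrt(50/24 + (1/2)/54) = sqrt(50*(1/24) + (1/2)*(1/54)) = sqrt(25/12 + 1/108) = sqrt(113/54) = sqrt(678)/18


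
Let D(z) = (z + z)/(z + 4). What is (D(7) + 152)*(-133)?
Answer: -224238/11 ≈ -20385.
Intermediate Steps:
D(z) = 2*z/(4 + z) (D(z) = (2*z)/(4 + z) = 2*z/(4 + z))
(D(7) + 152)*(-133) = (2*7/(4 + 7) + 152)*(-133) = (2*7/11 + 152)*(-133) = (2*7*(1/11) + 152)*(-133) = (14/11 + 152)*(-133) = (1686/11)*(-133) = -224238/11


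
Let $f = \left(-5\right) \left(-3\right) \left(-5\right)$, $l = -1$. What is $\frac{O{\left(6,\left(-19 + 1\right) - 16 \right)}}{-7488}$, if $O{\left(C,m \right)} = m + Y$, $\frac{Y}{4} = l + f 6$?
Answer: $\frac{919}{3744} \approx 0.24546$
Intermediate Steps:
$f = -75$ ($f = 15 \left(-5\right) = -75$)
$Y = -1804$ ($Y = 4 \left(-1 - 450\right) = 4 \left(-451\right) = -1804$)
$O{\left(C,m \right)} = -1804 + m$ ($O{\left(C,m \right)} = m - 1804 = -1804 + m$)
$\frac{O{\left(6,\left(-19 + 1\right) - 16 \right)}}{-7488} = \frac{-1804 + \left(\left(-19 + 1\right) - 16\right)}{-7488} = \left(-1804 - 34\right) \left(- \frac{1}{7488}\right) = \left(-1838\right) \left(- \frac{1}{7488}\right) = \frac{919}{3744}$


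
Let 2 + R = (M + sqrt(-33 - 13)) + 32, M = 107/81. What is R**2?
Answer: 6134563/6561 + 5074*I*sqrt(46)/81 ≈ 935.0 + 424.86*I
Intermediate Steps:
M = 107/81 (M = 107*(1/81) = 107/81 ≈ 1.3210)
R = 2537/81 + I*sqrt(46) (R = -2 + ((107/81 + sqrt(-33 - 13)) + 32) = -2 + ((107/81 + sqrt(-46)) + 32) = -2 + ((107/81 + I*sqrt(46)) + 32) = -2 + (2699/81 + I*sqrt(46)) = 2537/81 + I*sqrt(46) ≈ 31.321 + 6.7823*I)
R**2 = (2537/81 + I*sqrt(46))**2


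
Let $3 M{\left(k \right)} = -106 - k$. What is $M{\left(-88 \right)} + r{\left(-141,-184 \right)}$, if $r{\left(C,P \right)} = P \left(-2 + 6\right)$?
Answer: $-742$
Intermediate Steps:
$r{\left(C,P \right)} = 4 P$ ($r{\left(C,P \right)} = P 4 = 4 P$)
$M{\left(k \right)} = - \frac{106}{3} - \frac{k}{3}$ ($M{\left(k \right)} = \frac{-106 - k}{3} = - \frac{106}{3} - \frac{k}{3}$)
$M{\left(-88 \right)} + r{\left(-141,-184 \right)} = \left(- \frac{106}{3} - - \frac{88}{3}\right) + 4 \left(-184\right) = \left(- \frac{106}{3} + \frac{88}{3}\right) - 736 = -6 - 736 = -742$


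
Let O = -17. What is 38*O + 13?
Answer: -633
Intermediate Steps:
38*O + 13 = 38*(-17) + 13 = -646 + 13 = -633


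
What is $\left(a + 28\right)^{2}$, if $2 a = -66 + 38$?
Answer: $196$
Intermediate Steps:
$a = -14$ ($a = \frac{-66 + 38}{2} = \frac{1}{2} \left(-28\right) = -14$)
$\left(a + 28\right)^{2} = \left(-14 + 28\right)^{2} = 14^{2} = 196$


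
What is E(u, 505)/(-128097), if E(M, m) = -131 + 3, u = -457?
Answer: 128/128097 ≈ 0.00099924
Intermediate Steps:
E(M, m) = -128
E(u, 505)/(-128097) = -128/(-128097) = -128*(-1/128097) = 128/128097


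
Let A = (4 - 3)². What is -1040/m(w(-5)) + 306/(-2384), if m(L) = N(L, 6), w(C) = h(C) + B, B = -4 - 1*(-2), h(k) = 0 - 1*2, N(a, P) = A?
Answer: -1239833/1192 ≈ -1040.1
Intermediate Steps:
A = 1 (A = 1² = 1)
N(a, P) = 1
h(k) = -2 (h(k) = 0 - 2 = -2)
B = -2 (B = -4 + 2 = -2)
w(C) = -4 (w(C) = -2 - 2 = -4)
m(L) = 1
-1040/m(w(-5)) + 306/(-2384) = -1040/1 + 306/(-2384) = -1040*1 + 306*(-1/2384) = -1040 - 153/1192 = -1239833/1192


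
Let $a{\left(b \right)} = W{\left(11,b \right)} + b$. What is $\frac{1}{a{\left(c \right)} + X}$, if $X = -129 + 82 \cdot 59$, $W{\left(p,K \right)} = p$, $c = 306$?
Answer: $\frac{1}{5026} \approx 0.00019897$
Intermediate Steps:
$a{\left(b \right)} = 11 + b$
$X = 4709$ ($X = -129 + 4838 = 4709$)
$\frac{1}{a{\left(c \right)} + X} = \frac{1}{\left(11 + 306\right) + 4709} = \frac{1}{317 + 4709} = \frac{1}{5026}$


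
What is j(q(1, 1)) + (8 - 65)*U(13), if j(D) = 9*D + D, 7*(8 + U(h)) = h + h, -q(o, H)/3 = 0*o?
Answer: 1710/7 ≈ 244.29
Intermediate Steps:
q(o, H) = 0 (q(o, H) = -0*o = -3*0 = 0)
U(h) = -8 + 2*h/7 (U(h) = -8 + (h + h)/7 = -8 + (2*h)/7 = -8 + 2*h/7)
j(D) = 10*D
j(q(1, 1)) + (8 - 65)*U(13) = 10*0 + (8 - 65)*(-8 + (2/7)*13) = 0 - 57*(-8 + 26/7) = 0 - 57*(-30/7) = 0 + 1710/7 = 1710/7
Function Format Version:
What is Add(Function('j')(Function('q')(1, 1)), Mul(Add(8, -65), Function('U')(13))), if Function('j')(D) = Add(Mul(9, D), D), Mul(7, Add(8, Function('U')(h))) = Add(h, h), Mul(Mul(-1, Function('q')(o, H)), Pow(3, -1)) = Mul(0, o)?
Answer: Rational(1710, 7) ≈ 244.29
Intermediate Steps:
Function('q')(o, H) = 0 (Function('q')(o, H) = Mul(-3, Mul(0, o)) = Mul(-3, 0) = 0)
Function('U')(h) = Add(-8, Mul(Rational(2, 7), h)) (Function('U')(h) = Add(-8, Mul(Rational(1, 7), Add(h, h))) = Add(-8, Mul(Rational(1, 7), Mul(2, h))) = Add(-8, Mul(Rational(2, 7), h)))
Function('j')(D) = Mul(10, D)
Add(Function('j')(Function('q')(1, 1)), Mul(Add(8, -65), Function('U')(13))) = Add(Mul(10, 0), Mul(Add(8, -65), Add(-8, Mul(Rational(2, 7), 13)))) = Add(0, Mul(-57, Add(-8, Rational(26, 7)))) = Add(0, Mul(-57, Rational(-30, 7))) = Add(0, Rational(1710, 7)) = Rational(1710, 7)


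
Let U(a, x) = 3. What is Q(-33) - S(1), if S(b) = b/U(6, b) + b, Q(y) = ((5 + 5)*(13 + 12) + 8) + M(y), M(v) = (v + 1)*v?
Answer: 3938/3 ≈ 1312.7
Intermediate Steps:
M(v) = v*(1 + v) (M(v) = (1 + v)*v = v*(1 + v))
Q(y) = 258 + y*(1 + y) (Q(y) = ((5 + 5)*(13 + 12) + 8) + y*(1 + y) = (10*25 + 8) + y*(1 + y) = (250 + 8) + y*(1 + y) = 258 + y*(1 + y))
S(b) = 4*b/3 (S(b) = b/3 + b = 4*b/3)
Q(-33) - S(1) = (258 - 33*(1 - 33)) - 4/3 = (258 - 33*(-32)) - 1*4/3 = (258 + 1056) - 4/3 = 1314 - 4/3 = 3938/3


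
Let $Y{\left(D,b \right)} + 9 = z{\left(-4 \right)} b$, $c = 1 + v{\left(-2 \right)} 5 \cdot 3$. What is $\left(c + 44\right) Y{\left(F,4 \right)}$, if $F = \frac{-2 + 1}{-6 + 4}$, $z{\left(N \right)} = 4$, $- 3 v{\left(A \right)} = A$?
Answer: $385$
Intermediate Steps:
$v{\left(A \right)} = - \frac{A}{3}$
$c = 11$ ($c = 1 + \left(- \frac{1}{3}\right) \left(-2\right) 5 \cdot 3 = 1 + \frac{2}{3} \cdot 15 = 1 + 10 = 11$)
$F = \frac{1}{2}$ ($F = - \frac{1}{-2} = \left(-1\right) \left(- \frac{1}{2}\right) = \frac{1}{2} \approx 0.5$)
$Y{\left(D,b \right)} = -9 + 4 b$
$\left(c + 44\right) Y{\left(F,4 \right)} = \left(11 + 44\right) \left(-9 + 4 \cdot 4\right) = 55 \left(-9 + 16\right) = 55 \cdot 7 = 385$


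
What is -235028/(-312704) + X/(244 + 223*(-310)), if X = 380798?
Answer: -12860864873/2692615968 ≈ -4.7763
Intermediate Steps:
-235028/(-312704) + X/(244 + 223*(-310)) = -235028/(-312704) + 380798/(244 + 223*(-310)) = -235028*(-1/312704) + 380798/(244 - 69130) = 58757/78176 + 380798/(-68886) = 58757/78176 + 380798*(-1/68886) = 58757/78176 - 190399/34443 = -12860864873/2692615968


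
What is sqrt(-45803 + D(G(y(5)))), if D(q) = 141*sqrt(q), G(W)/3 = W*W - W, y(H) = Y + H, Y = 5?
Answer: sqrt(-45803 + 423*sqrt(30)) ≈ 208.53*I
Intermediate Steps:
y(H) = 5 + H
G(W) = -3*W + 3*W**2 (G(W) = 3*(W*W - W) = 3*(W**2 - W) = -3*W + 3*W**2)
sqrt(-45803 + D(G(y(5)))) = sqrt(-45803 + 141*sqrt(3*(5 + 5)*(-1 + (5 + 5)))) = sqrt(-45803 + 141*sqrt(3*10*(-1 + 10))) = sqrt(-45803 + 141*sqrt(3*10*9)) = sqrt(-45803 + 141*sqrt(270)) = sqrt(-45803 + 141*(3*sqrt(30))) = sqrt(-45803 + 423*sqrt(30))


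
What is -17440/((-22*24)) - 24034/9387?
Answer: 3146236/103257 ≈ 30.470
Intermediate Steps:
-17440/((-22*24)) - 24034/9387 = -17440/(-528) - 24034*1/9387 = -17440*(-1/528) - 24034/9387 = 1090/33 - 24034/9387 = 3146236/103257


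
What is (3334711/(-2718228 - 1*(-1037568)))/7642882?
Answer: -3334711/12845086062120 ≈ -2.5961e-7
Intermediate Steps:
(3334711/(-2718228 - 1*(-1037568)))/7642882 = (3334711/(-2718228 + 1037568))*(1/7642882) = (3334711/(-1680660))*(1/7642882) = (3334711*(-1/1680660))*(1/7642882) = -3334711/1680660*1/7642882 = -3334711/12845086062120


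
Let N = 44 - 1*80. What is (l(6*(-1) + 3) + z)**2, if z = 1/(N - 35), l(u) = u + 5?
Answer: 19881/5041 ≈ 3.9439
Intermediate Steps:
N = -36 (N = 44 - 80 = -36)
l(u) = 5 + u
z = -1/71 (z = 1/(-36 - 35) = 1/(-71) = -1/71 ≈ -0.014085)
(l(6*(-1) + 3) + z)**2 = ((5 + (6*(-1) + 3)) - 1/71)**2 = ((5 + (-6 + 3)) - 1/71)**2 = ((5 - 3) - 1/71)**2 = (2 - 1/71)**2 = (141/71)**2 = 19881/5041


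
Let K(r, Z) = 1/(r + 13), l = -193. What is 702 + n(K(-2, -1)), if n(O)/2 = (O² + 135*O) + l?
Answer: 41208/121 ≈ 340.56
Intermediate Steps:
K(r, Z) = 1/(13 + r)
n(O) = -386 + 2*O² + 270*O (n(O) = 2*((O² + 135*O) - 193) = 2*(-193 + O² + 135*O) = -386 + 2*O² + 270*O)
702 + n(K(-2, -1)) = 702 + (-386 + 2*(1/(13 - 2))² + 270/(13 - 2)) = 702 + (-386 + 2*(1/11)² + 270/11) = 702 + (-386 + 2*(1/11)² + 270*(1/11)) = 702 + (-386 + 2*(1/121) + 270/11) = 702 + (-386 + 2/121 + 270/11) = 702 - 43734/121 = 41208/121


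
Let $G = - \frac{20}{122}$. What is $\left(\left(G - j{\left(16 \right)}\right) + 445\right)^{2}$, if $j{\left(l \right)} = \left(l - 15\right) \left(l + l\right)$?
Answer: $\frac{634183489}{3721} \approx 1.7043 \cdot 10^{5}$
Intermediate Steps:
$j{\left(l \right)} = 2 l \left(-15 + l\right)$ ($j{\left(l \right)} = \left(-15 + l\right) 2 l = 2 l \left(-15 + l\right)$)
$G = - \frac{10}{61}$ ($G = \left(-20\right) \frac{1}{122} = - \frac{10}{61} \approx -0.16393$)
$\left(\left(G - j{\left(16 \right)}\right) + 445\right)^{2} = \left(\left(- \frac{10}{61} - 2 \cdot 16 \left(-15 + 16\right)\right) + 445\right)^{2} = \left(\left(- \frac{10}{61} - 2 \cdot 16 \cdot 1\right) + 445\right)^{2} = \left(\left(- \frac{10}{61} - 32\right) + 445\right)^{2} = \left(- \frac{1962}{61} + 445\right)^{2} = \left(\frac{25183}{61}\right)^{2} = \frac{634183489}{3721}$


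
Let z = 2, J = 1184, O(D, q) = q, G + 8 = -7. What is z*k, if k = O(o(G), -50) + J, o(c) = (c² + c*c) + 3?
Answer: 2268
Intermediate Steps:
G = -15 (G = -8 - 7 = -15)
o(c) = 3 + 2*c² (o(c) = (c² + c²) + 3 = 2*c² + 3 = 3 + 2*c²)
k = 1134 (k = -50 + 1184 = 1134)
z*k = 2*1134 = 2268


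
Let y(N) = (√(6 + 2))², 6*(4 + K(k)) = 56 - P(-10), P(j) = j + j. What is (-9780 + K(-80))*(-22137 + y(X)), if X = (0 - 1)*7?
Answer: 648689506/3 ≈ 2.1623e+8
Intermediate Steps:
P(j) = 2*j
X = -7 (X = -1*7 = -7)
K(k) = 26/3 (K(k) = -4 + (56 - 2*(-10))/6 = -4 + (56 - 1*(-20))/6 = -4 + (56 + 20)/6 = -4 + (⅙)*76 = -4 + 38/3 = 26/3)
y(N) = 8 (y(N) = (√8)² = (2*√2)² = 8)
(-9780 + K(-80))*(-22137 + y(X)) = (-9780 + 26/3)*(-22137 + 8) = -29314/3*(-22129) = 648689506/3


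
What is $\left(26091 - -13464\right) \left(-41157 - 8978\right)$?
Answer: $-1983089925$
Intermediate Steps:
$\left(26091 - -13464\right) \left(-41157 - 8978\right) = \left(26091 + 13464\right) \left(-50135\right) = 39555 \left(-50135\right) = -1983089925$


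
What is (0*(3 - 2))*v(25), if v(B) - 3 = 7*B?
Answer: 0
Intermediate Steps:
v(B) = 3 + 7*B
(0*(3 - 2))*v(25) = (0*(3 - 2))*(3 + 7*25) = (0*1)*(3 + 175) = 0*178 = 0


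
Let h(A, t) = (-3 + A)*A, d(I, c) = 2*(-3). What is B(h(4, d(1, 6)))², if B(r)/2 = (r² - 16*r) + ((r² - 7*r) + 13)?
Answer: 8836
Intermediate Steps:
d(I, c) = -6
h(A, t) = A*(-3 + A)
B(r) = 26 - 46*r + 4*r² (B(r) = 2*((r² - 16*r) + ((r² - 7*r) + 13)) = 2*((r² - 16*r) + (13 + r² - 7*r)) = 2*(13 - 23*r + 2*r²) = 26 - 46*r + 4*r²)
B(h(4, d(1, 6)))² = (26 - 184*(-3 + 4) + 4*(4*(-3 + 4))²)² = (26 - 184 + 4*(4*1)²)² = (26 - 46*4 + 4*4²)² = (26 - 184 + 4*16)² = (26 - 184 + 64)² = (-94)² = 8836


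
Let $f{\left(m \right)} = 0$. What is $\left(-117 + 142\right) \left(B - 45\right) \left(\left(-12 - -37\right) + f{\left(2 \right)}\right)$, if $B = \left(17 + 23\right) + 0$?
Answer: $-3125$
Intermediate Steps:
$B = 40$ ($B = 40 + 0 = 40$)
$\left(-117 + 142\right) \left(B - 45\right) \left(\left(-12 - -37\right) + f{\left(2 \right)}\right) = \left(-117 + 142\right) \left(40 - 45\right) \left(\left(-12 - -37\right) + 0\right) = 25 \left(- 5 \left(\left(-12 + 37\right) + 0\right)\right) = 25 \left(- 5 \left(25 + 0\right)\right) = 25 \left(\left(-5\right) 25\right) = 25 \left(-125\right) = -3125$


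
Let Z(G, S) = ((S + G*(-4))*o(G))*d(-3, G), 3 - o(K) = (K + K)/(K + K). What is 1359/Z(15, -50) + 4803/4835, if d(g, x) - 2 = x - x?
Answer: -891489/425480 ≈ -2.0953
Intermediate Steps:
d(g, x) = 2 (d(g, x) = 2 + (x - x) = 2 + 0 = 2)
o(K) = 2 (o(K) = 3 - (K + K)/(K + K) = 3 - 2*K/(2*K) = 3 - 2*K*1/(2*K) = 3 - 1*1 = 3 - 1 = 2)
Z(G, S) = -16*G + 4*S (Z(G, S) = ((S + G*(-4))*2)*2 = ((S - 4*G)*2)*2 = (-8*G + 2*S)*2 = -16*G + 4*S)
1359/Z(15, -50) + 4803/4835 = 1359/(-16*15 + 4*(-50)) + 4803/4835 = 1359/(-240 - 200) + 4803*(1/4835) = 1359/(-440) + 4803/4835 = 1359*(-1/440) + 4803/4835 = -1359/440 + 4803/4835 = -891489/425480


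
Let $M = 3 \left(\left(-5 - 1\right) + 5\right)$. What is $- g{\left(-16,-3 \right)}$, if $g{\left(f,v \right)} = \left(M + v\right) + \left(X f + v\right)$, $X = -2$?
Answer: $-23$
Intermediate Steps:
$M = -3$ ($M = 3 \left(-6 + 5\right) = 3 \left(-1\right) = -3$)
$g{\left(f,v \right)} = -3 - 2 f + 2 v$ ($g{\left(f,v \right)} = \left(-3 + v\right) - \left(- v + 2 f\right) = -3 - 2 f + 2 v$)
$- g{\left(-16,-3 \right)} = - (-3 - -32 + 2 \left(-3\right)) = - (-3 + 32 - 6) = \left(-1\right) 23 = -23$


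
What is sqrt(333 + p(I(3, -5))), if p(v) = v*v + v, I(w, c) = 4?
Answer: sqrt(353) ≈ 18.788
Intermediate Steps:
p(v) = v + v**2 (p(v) = v**2 + v = v + v**2)
sqrt(333 + p(I(3, -5))) = sqrt(333 + 4*(1 + 4)) = sqrt(333 + 4*5) = sqrt(333 + 20) = sqrt(353)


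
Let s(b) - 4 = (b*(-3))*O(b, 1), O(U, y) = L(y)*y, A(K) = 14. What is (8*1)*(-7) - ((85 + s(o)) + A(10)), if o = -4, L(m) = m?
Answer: -171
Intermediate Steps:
O(U, y) = y² (O(U, y) = y*y = y²)
s(b) = 4 - 3*b (s(b) = 4 + (b*(-3))*1² = 4 - 3*b*1 = 4 - 3*b)
(8*1)*(-7) - ((85 + s(o)) + A(10)) = (8*1)*(-7) - ((85 + (4 - 3*(-4))) + 14) = 8*(-7) - ((85 + (4 + 12)) + 14) = -56 - ((85 + 16) + 14) = -56 - (101 + 14) = -56 - 1*115 = -56 - 115 = -171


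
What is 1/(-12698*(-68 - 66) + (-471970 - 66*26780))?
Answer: -1/537918 ≈ -1.8590e-6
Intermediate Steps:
1/(-12698*(-68 - 66) + (-471970 - 66*26780)) = 1/(-12698*(-134) + (-471970 - 1*1767480)) = 1/(1701532 + (-471970 - 1767480)) = 1/(1701532 - 2239450) = 1/(-537918) = -1/537918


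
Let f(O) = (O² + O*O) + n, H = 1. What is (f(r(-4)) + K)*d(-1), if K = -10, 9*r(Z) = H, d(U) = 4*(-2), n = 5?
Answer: 3224/81 ≈ 39.802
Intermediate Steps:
d(U) = -8
r(Z) = ⅑ (r(Z) = (⅑)*1 = ⅑)
f(O) = 5 + 2*O² (f(O) = (O² + O*O) + 5 = (O² + O²) + 5 = 2*O² + 5 = 5 + 2*O²)
(f(r(-4)) + K)*d(-1) = ((5 + 2*(⅑)²) - 10)*(-8) = ((5 + 2*(1/81)) - 10)*(-8) = ((5 + 2/81) - 10)*(-8) = (407/81 - 10)*(-8) = -403/81*(-8) = 3224/81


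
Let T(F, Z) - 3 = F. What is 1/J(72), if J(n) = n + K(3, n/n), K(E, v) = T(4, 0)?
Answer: 1/79 ≈ 0.012658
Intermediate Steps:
T(F, Z) = 3 + F
K(E, v) = 7 (K(E, v) = 3 + 4 = 7)
J(n) = 7 + n (J(n) = n + 7 = 7 + n)
1/J(72) = 1/(7 + 72) = 1/79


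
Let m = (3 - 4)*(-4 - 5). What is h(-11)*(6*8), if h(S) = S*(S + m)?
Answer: 1056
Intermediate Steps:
m = 9 (m = -1*(-9) = 9)
h(S) = S*(9 + S) (h(S) = S*(S + 9) = S*(9 + S))
h(-11)*(6*8) = (-11*(9 - 11))*(6*8) = -11*(-2)*48 = 22*48 = 1056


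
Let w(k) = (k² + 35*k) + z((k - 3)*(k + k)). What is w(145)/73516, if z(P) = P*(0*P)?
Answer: 6525/18379 ≈ 0.35502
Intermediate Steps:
z(P) = 0 (z(P) = P*0 = 0)
w(k) = k² + 35*k (w(k) = (k² + 35*k) + 0 = k² + 35*k)
w(145)/73516 = (145*(35 + 145))/73516 = (145*180)*(1/73516) = 26100*(1/73516) = 6525/18379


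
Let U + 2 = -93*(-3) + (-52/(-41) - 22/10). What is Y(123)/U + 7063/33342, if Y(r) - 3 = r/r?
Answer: 213531931/943478574 ≈ 0.22632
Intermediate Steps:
Y(r) = 4 (Y(r) = 3 + r/r = 3 + 1 = 4)
U = 56594/205 (U = -2 + (-93*(-3) + (-52/(-41) - 22/10)) = -2 + (279 + (-52*(-1/41) - 22*1/10)) = -2 + (279 + (52/41 - 11/5)) = -2 + (279 - 191/205) = -2 + 57004/205 = 56594/205 ≈ 276.07)
Y(123)/U + 7063/33342 = 4/(56594/205) + 7063/33342 = 4*(205/56594) + 7063*(1/33342) = 410/28297 + 7063/33342 = 213531931/943478574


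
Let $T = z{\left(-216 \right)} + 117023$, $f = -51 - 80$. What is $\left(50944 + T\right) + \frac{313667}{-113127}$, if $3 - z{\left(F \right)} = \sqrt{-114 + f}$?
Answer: $\frac{19001628523}{113127} - 7 i \sqrt{5} \approx 1.6797 \cdot 10^{5} - 15.652 i$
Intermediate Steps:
$f = -131$ ($f = -51 - 80 = -131$)
$z{\left(F \right)} = 3 - 7 i \sqrt{5}$ ($z{\left(F \right)} = 3 - \sqrt{-114 - 131} = 3 - \sqrt{-245} = 3 - 7 i \sqrt{5}$)
$T = 117026 - 7 i \sqrt{5}$ ($T = \left(3 - 7 i \sqrt{5}\right) + 117023 = 117026 - 7 i \sqrt{5} \approx 1.1703 \cdot 10^{5} - 15.652 i$)
$\left(50944 + T\right) + \frac{313667}{-113127} = \left(50944 + \left(117026 - 7 i \sqrt{5}\right)\right) + \frac{313667}{-113127} = \left(167970 - 7 i \sqrt{5}\right) + 313667 \left(- \frac{1}{113127}\right) = \left(167970 - 7 i \sqrt{5}\right) - \frac{313667}{113127} = \frac{19001628523}{113127} - 7 i \sqrt{5}$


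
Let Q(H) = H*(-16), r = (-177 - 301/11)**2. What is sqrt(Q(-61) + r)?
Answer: 20*sqrt(12929)/11 ≈ 206.74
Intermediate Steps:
r = 5053504/121 (r = (-177 - 301*1/11)**2 = (-177 - 301/11)**2 = (-2248/11)**2 = 5053504/121 ≈ 41765.)
Q(H) = -16*H
sqrt(Q(-61) + r) = sqrt(-16*(-61) + 5053504/121) = sqrt(976 + 5053504/121) = sqrt(5171600/121) = 20*sqrt(12929)/11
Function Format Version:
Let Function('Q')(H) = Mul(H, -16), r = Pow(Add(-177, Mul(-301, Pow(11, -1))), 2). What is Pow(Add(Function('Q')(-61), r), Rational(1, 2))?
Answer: Mul(Rational(20, 11), Pow(12929, Rational(1, 2))) ≈ 206.74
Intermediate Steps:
r = Rational(5053504, 121) (r = Pow(Add(-177, Mul(-301, Rational(1, 11))), 2) = Pow(Add(-177, Rational(-301, 11)), 2) = Pow(Rational(-2248, 11), 2) = Rational(5053504, 121) ≈ 41765.)
Function('Q')(H) = Mul(-16, H)
Pow(Add(Function('Q')(-61), r), Rational(1, 2)) = Pow(Add(Mul(-16, -61), Rational(5053504, 121)), Rational(1, 2)) = Pow(Add(976, Rational(5053504, 121)), Rational(1, 2)) = Pow(Rational(5171600, 121), Rational(1, 2)) = Mul(Rational(20, 11), Pow(12929, Rational(1, 2)))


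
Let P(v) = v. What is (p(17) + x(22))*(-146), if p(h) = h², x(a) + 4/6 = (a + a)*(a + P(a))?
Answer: -974258/3 ≈ -3.2475e+5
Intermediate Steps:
x(a) = -⅔ + 4*a² (x(a) = -⅔ + (a + a)*(a + a) = -⅔ + (2*a)*(2*a) = -⅔ + 4*a²)
(p(17) + x(22))*(-146) = (17² + (-⅔ + 4*22²))*(-146) = (289 + (-⅔ + 4*484))*(-146) = (289 + (-⅔ + 1936))*(-146) = (289 + 5806/3)*(-146) = (6673/3)*(-146) = -974258/3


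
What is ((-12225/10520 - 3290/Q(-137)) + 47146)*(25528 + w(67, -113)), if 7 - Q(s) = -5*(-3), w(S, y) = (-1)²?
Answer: 2554380911761/2104 ≈ 1.2141e+9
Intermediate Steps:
w(S, y) = 1
Q(s) = -8 (Q(s) = 7 - (-5)*(-3) = 7 - 1*15 = 7 - 15 = -8)
((-12225/10520 - 3290/Q(-137)) + 47146)*(25528 + w(67, -113)) = ((-12225/10520 - 3290/(-8)) + 47146)*(25528 + 1) = ((-12225*1/10520 - 3290*(-⅛)) + 47146)*25529 = ((-2445/2104 + 1645/4) + 47146)*25529 = (862825/2104 + 47146)*25529 = (100058009/2104)*25529 = 2554380911761/2104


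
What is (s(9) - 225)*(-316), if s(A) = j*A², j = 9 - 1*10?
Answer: 96696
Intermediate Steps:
j = -1 (j = 9 - 10 = -1)
s(A) = -A²
(s(9) - 225)*(-316) = (-1*9² - 225)*(-316) = (-1*81 - 225)*(-316) = (-81 - 225)*(-316) = -306*(-316) = 96696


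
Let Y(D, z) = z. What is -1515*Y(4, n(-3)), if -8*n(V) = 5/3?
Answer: 2525/8 ≈ 315.63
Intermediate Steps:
n(V) = -5/24 (n(V) = -5/(8*3) = -⅛*5/3 = -5/24)
-1515*Y(4, n(-3)) = -1515*(-5/24) = 2525/8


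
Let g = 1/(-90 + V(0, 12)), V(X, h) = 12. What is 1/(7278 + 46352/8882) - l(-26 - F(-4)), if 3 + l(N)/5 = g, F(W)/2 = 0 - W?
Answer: 9501363962/630723093 ≈ 15.064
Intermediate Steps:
F(W) = -2*W (F(W) = 2*(0 - W) = 2*(-W) = -2*W)
g = -1/78 (g = 1/(-90 + 12) = 1/(-78) = -1/78 ≈ -0.012821)
l(N) = -1175/78 (l(N) = -15 + 5*(-1/78) = -15 - 5/78 = -1175/78)
1/(7278 + 46352/8882) - l(-26 - F(-4)) = 1/(7278 + 46352/8882) - 1*(-1175/78) = 1/(7278 + 46352*(1/8882)) + 1175/78 = 1/(7278 + 23176/4441) + 1175/78 = 1/(32344774/4441) + 1175/78 = 4441/32344774 + 1175/78 = 9501363962/630723093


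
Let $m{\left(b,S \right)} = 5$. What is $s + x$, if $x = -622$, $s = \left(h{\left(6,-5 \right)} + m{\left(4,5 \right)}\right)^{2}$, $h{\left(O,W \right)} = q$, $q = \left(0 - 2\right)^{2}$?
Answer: $-541$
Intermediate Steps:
$q = 4$ ($q = \left(-2\right)^{2} = 4$)
$h{\left(O,W \right)} = 4$
$s = 81$ ($s = \left(4 + 5\right)^{2} = 9^{2} = 81$)
$s + x = 81 - 622 = -541$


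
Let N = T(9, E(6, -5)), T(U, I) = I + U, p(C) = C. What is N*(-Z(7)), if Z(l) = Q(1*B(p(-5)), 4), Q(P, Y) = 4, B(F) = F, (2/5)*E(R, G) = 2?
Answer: -56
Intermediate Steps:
E(R, G) = 5 (E(R, G) = (5/2)*2 = 5)
Z(l) = 4
N = 14 (N = 5 + 9 = 14)
N*(-Z(7)) = 14*(-1*4) = 14*(-4) = -56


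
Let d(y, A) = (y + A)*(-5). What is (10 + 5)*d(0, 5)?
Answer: -375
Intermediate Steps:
d(y, A) = -5*A - 5*y (d(y, A) = (A + y)*(-5) = -5*A - 5*y)
(10 + 5)*d(0, 5) = (10 + 5)*(-5*5 - 5*0) = 15*(-25 + 0) = 15*(-25) = -375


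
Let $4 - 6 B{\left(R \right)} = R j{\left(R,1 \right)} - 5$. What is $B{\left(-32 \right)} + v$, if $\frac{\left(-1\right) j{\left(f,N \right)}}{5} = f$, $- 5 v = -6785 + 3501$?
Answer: $\frac{45349}{30} \approx 1511.6$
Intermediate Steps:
$v = \frac{3284}{5}$ ($v = - \frac{-6785 + 3501}{5} = \left(- \frac{1}{5}\right) \left(-3284\right) = \frac{3284}{5} \approx 656.8$)
$j{\left(f,N \right)} = - 5 f$
$B{\left(R \right)} = \frac{3}{2} + \frac{5 R^{2}}{6}$ ($B{\left(R \right)} = \frac{2}{3} - \frac{R \left(- 5 R\right) - 5}{6} = \frac{2}{3} - \frac{- 5 R^{2} - 5}{6} = \frac{2}{3} - \frac{-5 - 5 R^{2}}{6} = \frac{2}{3} + \left(\frac{5}{6} + \frac{5 R^{2}}{6}\right) = \frac{3}{2} + \frac{5 R^{2}}{6}$)
$B{\left(-32 \right)} + v = \left(\frac{3}{2} + \frac{5 \left(-32\right)^{2}}{6}\right) + \frac{3284}{5} = \left(\frac{3}{2} + \frac{5}{6} \cdot 1024\right) + \frac{3284}{5} = \left(\frac{3}{2} + \frac{2560}{3}\right) + \frac{3284}{5} = \frac{5129}{6} + \frac{3284}{5} = \frac{45349}{30}$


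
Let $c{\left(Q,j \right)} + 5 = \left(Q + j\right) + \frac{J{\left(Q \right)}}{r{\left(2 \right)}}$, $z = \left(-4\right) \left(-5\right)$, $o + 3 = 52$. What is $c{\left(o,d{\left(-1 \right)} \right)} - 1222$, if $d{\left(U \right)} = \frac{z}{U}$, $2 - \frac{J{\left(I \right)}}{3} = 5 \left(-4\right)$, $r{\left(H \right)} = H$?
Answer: $-1165$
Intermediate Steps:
$o = 49$ ($o = -3 + 52 = 49$)
$z = 20$
$J{\left(I \right)} = 66$ ($J{\left(I \right)} = 6 - 3 \cdot 5 \left(-4\right) = 6 - -60 = 6 + 60 = 66$)
$d{\left(U \right)} = \frac{20}{U}$
$c{\left(Q,j \right)} = 28 + Q + j$ ($c{\left(Q,j \right)} = -5 + \left(\left(Q + j\right) + \frac{66}{2}\right) = -5 + \left(\left(Q + j\right) + 66 \cdot \frac{1}{2}\right) = -5 + \left(\left(Q + j\right) + 33\right) = -5 + \left(33 + Q + j\right) = 28 + Q + j$)
$c{\left(o,d{\left(-1 \right)} \right)} - 1222 = \left(28 + 49 + \frac{20}{-1}\right) - 1222 = \left(28 + 49 + 20 \left(-1\right)\right) - 1222 = \left(28 + 49 - 20\right) - 1222 = 57 - 1222 = -1165$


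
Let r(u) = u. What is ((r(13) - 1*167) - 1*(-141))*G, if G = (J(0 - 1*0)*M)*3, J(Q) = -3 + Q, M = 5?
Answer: 585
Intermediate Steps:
G = -45 (G = ((-3 + (0 - 1*0))*5)*3 = ((-3 + (0 + 0))*5)*3 = ((-3 + 0)*5)*3 = -3*5*3 = -15*3 = -45)
((r(13) - 1*167) - 1*(-141))*G = ((13 - 1*167) - 1*(-141))*(-45) = ((13 - 167) + 141)*(-45) = (-154 + 141)*(-45) = -13*(-45) = 585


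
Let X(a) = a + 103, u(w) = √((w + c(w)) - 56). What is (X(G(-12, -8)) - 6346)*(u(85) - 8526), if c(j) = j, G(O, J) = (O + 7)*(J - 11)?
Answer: 52417848 - 6148*√114 ≈ 5.2352e+7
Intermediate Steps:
G(O, J) = (-11 + J)*(7 + O) (G(O, J) = (7 + O)*(-11 + J) = (-11 + J)*(7 + O))
u(w) = √(-56 + 2*w) (u(w) = √((w + w) - 56) = √(2*w - 56) = √(-56 + 2*w))
X(a) = 103 + a
(X(G(-12, -8)) - 6346)*(u(85) - 8526) = ((103 + (-77 - 11*(-12) + 7*(-8) - 8*(-12))) - 6346)*(√(-56 + 2*85) - 8526) = ((103 + (-77 + 132 - 56 + 96)) - 6346)*(√(-56 + 170) - 8526) = ((103 + 95) - 6346)*(√114 - 8526) = (198 - 6346)*(-8526 + √114) = -6148*(-8526 + √114) = 52417848 - 6148*√114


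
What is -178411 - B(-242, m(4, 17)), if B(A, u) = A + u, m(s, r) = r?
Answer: -178186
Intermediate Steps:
-178411 - B(-242, m(4, 17)) = -178411 - (-242 + 17) = -178411 - 1*(-225) = -178411 + 225 = -178186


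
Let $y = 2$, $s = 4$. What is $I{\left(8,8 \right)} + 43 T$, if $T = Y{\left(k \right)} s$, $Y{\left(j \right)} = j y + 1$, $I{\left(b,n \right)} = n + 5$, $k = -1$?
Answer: $-159$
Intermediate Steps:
$I{\left(b,n \right)} = 5 + n$
$Y{\left(j \right)} = 1 + 2 j$ ($Y{\left(j \right)} = j 2 + 1 = 2 j + 1 = 1 + 2 j$)
$T = -4$ ($T = \left(1 + 2 \left(-1\right)\right) 4 = \left(1 - 2\right) 4 = \left(-1\right) 4 = -4$)
$I{\left(8,8 \right)} + 43 T = \left(5 + 8\right) + 43 \left(-4\right) = 13 - 172 = -159$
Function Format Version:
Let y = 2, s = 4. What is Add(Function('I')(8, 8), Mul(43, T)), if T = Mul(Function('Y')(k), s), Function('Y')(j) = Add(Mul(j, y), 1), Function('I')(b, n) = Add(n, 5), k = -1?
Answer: -159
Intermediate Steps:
Function('I')(b, n) = Add(5, n)
Function('Y')(j) = Add(1, Mul(2, j)) (Function('Y')(j) = Add(Mul(j, 2), 1) = Add(Mul(2, j), 1) = Add(1, Mul(2, j)))
T = -4 (T = Mul(Add(1, Mul(2, -1)), 4) = Mul(Add(1, -2), 4) = Mul(-1, 4) = -4)
Add(Function('I')(8, 8), Mul(43, T)) = Add(Add(5, 8), Mul(43, -4)) = Add(13, -172) = -159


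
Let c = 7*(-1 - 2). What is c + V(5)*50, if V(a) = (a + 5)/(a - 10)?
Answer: -121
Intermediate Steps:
V(a) = (5 + a)/(-10 + a)
c = -21 (c = 7*(-3) = -21)
c + V(5)*50 = -21 + ((5 + 5)/(-10 + 5))*50 = -21 + (10/(-5))*50 = -21 - ⅕*10*50 = -21 - 2*50 = -21 - 100 = -121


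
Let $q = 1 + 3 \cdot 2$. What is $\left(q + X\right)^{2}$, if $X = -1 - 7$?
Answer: $1$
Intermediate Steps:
$X = -8$
$q = 7$ ($q = 1 + 6 = 7$)
$\left(q + X\right)^{2} = \left(7 - 8\right)^{2} = \left(-1\right)^{2} = 1$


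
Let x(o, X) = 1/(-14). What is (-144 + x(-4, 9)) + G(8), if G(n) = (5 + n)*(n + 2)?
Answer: -197/14 ≈ -14.071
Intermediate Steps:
x(o, X) = -1/14
G(n) = (2 + n)*(5 + n) (G(n) = (5 + n)*(2 + n) = (2 + n)*(5 + n))
(-144 + x(-4, 9)) + G(8) = (-144 - 1/14) + (10 + 8² + 7*8) = -2017/14 + (10 + 64 + 56) = -2017/14 + 130 = -197/14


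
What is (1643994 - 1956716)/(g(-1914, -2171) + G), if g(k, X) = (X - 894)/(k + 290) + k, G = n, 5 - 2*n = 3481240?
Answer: 507860528/2829868091 ≈ 0.17946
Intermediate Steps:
n = -3481235/2 (n = 5/2 - ½*3481240 = 5/2 - 1740620 = -3481235/2 ≈ -1.7406e+6)
G = -3481235/2 ≈ -1.7406e+6
g(k, X) = k + (-894 + X)/(290 + k) (g(k, X) = (-894 + X)/(290 + k) + k = k + (-894 + X)/(290 + k))
(1643994 - 1956716)/(g(-1914, -2171) + G) = (1643994 - 1956716)/((-894 - 2171 + (-1914)² + 290*(-1914))/(290 - 1914) - 3481235/2) = -312722/((-894 - 2171 + 3663396 - 555060)/(-1624) - 3481235/2) = -312722/(-1/1624*3105271 - 3481235/2) = -312722/(-3105271/1624 - 3481235/2) = -312722/(-2829868091/1624) = -312722*(-1624/2829868091) = 507860528/2829868091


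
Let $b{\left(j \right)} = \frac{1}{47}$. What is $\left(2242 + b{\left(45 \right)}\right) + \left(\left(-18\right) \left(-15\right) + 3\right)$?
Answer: $\frac{118206}{47} \approx 2515.0$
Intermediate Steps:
$b{\left(j \right)} = \frac{1}{47}$
$\left(2242 + b{\left(45 \right)}\right) + \left(\left(-18\right) \left(-15\right) + 3\right) = \left(2242 + \frac{1}{47}\right) + \left(\left(-18\right) \left(-15\right) + 3\right) = \frac{105375}{47} + \left(270 + 3\right) = \frac{105375}{47} + 273 = \frac{118206}{47}$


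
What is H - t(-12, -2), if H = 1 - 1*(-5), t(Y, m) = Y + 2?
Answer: 16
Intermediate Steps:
t(Y, m) = 2 + Y
H = 6 (H = 1 + 5 = 6)
H - t(-12, -2) = 6 - (2 - 12) = 6 - 1*(-10) = 6 + 10 = 16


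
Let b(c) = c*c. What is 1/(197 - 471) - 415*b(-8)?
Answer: -7277441/274 ≈ -26560.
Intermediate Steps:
b(c) = c**2
1/(197 - 471) - 415*b(-8) = 1/(197 - 471) - 415*(-8)**2 = 1/(-274) - 415*64 = -1/274 - 26560 = -7277441/274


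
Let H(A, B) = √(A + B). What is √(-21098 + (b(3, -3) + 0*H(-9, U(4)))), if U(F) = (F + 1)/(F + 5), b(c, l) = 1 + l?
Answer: 10*I*√211 ≈ 145.26*I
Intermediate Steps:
U(F) = (1 + F)/(5 + F)
√(-21098 + (b(3, -3) + 0*H(-9, U(4)))) = √(-21098 + ((1 - 3) + 0*√(-9 + (1 + 4)/(5 + 4)))) = √(-21098 + (-2 + 0*√(-9 + 5/9))) = √(-21098 + (-2 + 0*√(-76/9))) = √(-21098 + (-2 + 0*(2*I*√19/3))) = √(-21098 + (-2 + 0)) = √(-21098 - 2) = √(-21100) = 10*I*√211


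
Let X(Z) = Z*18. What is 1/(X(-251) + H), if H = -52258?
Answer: -1/56776 ≈ -1.7613e-5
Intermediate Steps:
X(Z) = 18*Z
1/(X(-251) + H) = 1/(18*(-251) - 52258) = 1/(-4518 - 52258) = 1/(-56776) = -1/56776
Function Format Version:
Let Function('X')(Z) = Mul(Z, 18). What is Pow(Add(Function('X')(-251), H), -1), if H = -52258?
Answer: Rational(-1, 56776) ≈ -1.7613e-5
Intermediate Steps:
Function('X')(Z) = Mul(18, Z)
Pow(Add(Function('X')(-251), H), -1) = Pow(Add(Mul(18, -251), -52258), -1) = Pow(Add(-4518, -52258), -1) = Pow(-56776, -1) = Rational(-1, 56776)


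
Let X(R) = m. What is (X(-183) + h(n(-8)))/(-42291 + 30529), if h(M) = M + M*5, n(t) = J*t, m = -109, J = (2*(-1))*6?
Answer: -467/11762 ≈ -0.039704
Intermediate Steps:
J = -12 (J = -2*6 = -12)
X(R) = -109
n(t) = -12*t
h(M) = 6*M (h(M) = M + 5*M = 6*M)
(X(-183) + h(n(-8)))/(-42291 + 30529) = (-109 + 6*(-12*(-8)))/(-42291 + 30529) = (-109 + 6*96)/(-11762) = (-109 + 576)*(-1/11762) = 467*(-1/11762) = -467/11762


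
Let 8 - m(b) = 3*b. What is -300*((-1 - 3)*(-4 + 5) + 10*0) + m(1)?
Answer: 1205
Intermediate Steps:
m(b) = 8 - 3*b
-300*((-1 - 3)*(-4 + 5) + 10*0) + m(1) = -300*((-1 - 3)*(-4 + 5) + 10*0) + (8 - 3*1) = -300*(-4*1 + 0) + (8 - 3) = -300*(-4 + 0) + 5 = -300*(-4) + 5 = 1200 + 5 = 1205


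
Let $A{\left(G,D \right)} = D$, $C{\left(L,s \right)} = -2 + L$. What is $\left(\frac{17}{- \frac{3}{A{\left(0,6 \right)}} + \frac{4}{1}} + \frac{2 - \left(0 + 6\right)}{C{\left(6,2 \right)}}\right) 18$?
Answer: $\frac{486}{7} \approx 69.429$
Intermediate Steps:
$\left(\frac{17}{- \frac{3}{A{\left(0,6 \right)}} + \frac{4}{1}} + \frac{2 - \left(0 + 6\right)}{C{\left(6,2 \right)}}\right) 18 = \left(\frac{17}{- \frac{3}{6} + \frac{4}{1}} + \frac{2 - \left(0 + 6\right)}{-2 + 6}\right) 18 = \left(\frac{17}{\left(-3\right) \frac{1}{6} + 4 \cdot 1} + \frac{2 - 6}{4}\right) 18 = \left(\frac{17}{- \frac{1}{2} + 4} + \left(2 - 6\right) \frac{1}{4}\right) 18 = \left(\frac{17}{\frac{7}{2}} - 1\right) 18 = \left(17 \cdot \frac{2}{7} - 1\right) 18 = \left(\frac{34}{7} - 1\right) 18 = \frac{27}{7} \cdot 18 = \frac{486}{7}$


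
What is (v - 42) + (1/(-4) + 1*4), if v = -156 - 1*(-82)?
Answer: -449/4 ≈ -112.25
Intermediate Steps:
v = -74 (v = -156 + 82 = -74)
(v - 42) + (1/(-4) + 1*4) = (-74 - 42) + (1/(-4) + 1*4) = -116 + (-¼ + 4) = -116 + 15/4 = -449/4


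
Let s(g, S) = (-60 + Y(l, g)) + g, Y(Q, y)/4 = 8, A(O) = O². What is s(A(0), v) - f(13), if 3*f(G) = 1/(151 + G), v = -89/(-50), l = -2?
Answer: -13777/492 ≈ -28.002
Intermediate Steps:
v = 89/50 (v = -89*(-1/50) = 89/50 ≈ 1.7800)
f(G) = 1/(3*(151 + G))
Y(Q, y) = 32 (Y(Q, y) = 4*8 = 32)
s(g, S) = -28 + g (s(g, S) = (-60 + 32) + g = -28 + g)
s(A(0), v) - f(13) = (-28 + 0²) - 1/(3*(151 + 13)) = (-28 + 0) - 1/(3*164) = -28 - 1/(3*164) = -28 - 1*1/492 = -28 - 1/492 = -13777/492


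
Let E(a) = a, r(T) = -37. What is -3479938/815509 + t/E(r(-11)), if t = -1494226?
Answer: 1218425993328/30173833 ≈ 40380.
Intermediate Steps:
-3479938/815509 + t/E(r(-11)) = -3479938/815509 - 1494226/(-37) = -3479938*1/815509 - 1494226*(-1/37) = -3479938/815509 + 1494226/37 = 1218425993328/30173833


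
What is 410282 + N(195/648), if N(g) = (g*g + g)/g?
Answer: 88621193/216 ≈ 4.1028e+5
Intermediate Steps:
N(g) = (g + g²)/g (N(g) = (g² + g)/g = (g + g²)/g)
410282 + N(195/648) = 410282 + (1 + 195/648) = 410282 + (1 + 195*(1/648)) = 410282 + (1 + 65/216) = 410282 + 281/216 = 88621193/216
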